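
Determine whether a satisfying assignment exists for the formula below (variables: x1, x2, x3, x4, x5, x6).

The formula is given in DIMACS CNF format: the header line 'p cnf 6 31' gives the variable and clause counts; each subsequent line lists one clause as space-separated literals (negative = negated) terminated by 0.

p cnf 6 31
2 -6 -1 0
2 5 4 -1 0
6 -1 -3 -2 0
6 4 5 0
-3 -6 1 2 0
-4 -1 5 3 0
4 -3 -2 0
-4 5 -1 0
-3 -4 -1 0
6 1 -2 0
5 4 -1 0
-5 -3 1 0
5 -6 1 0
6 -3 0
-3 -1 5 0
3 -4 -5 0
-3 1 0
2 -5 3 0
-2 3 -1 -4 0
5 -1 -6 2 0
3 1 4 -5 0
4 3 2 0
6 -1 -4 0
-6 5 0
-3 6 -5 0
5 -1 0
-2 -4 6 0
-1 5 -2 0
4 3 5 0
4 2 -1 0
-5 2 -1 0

Yes, satisfiable

Case x6 = False:
Unit clause (¬x3) forces x3 = False.
Case x4 = True:
Unit clause (¬x5) forces x5 = False.
Unit clause (¬x1) forces x1 = False.
Unit clause (¬x2) forces x2 = False.
Every clause now holds.
A satisfying assignment: x1: False; x2: False; x3: False; x4: True; x5: False; x6: False.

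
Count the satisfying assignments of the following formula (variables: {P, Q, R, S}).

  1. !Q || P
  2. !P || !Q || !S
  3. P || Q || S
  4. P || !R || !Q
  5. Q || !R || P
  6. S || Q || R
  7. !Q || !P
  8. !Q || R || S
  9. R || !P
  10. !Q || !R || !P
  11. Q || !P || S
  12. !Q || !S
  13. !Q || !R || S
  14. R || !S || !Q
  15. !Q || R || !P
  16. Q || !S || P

1

There are 2^4 = 16 truth assignments over (P, Q, R, S).
Split on S. With S = true, the clauses containing S are satisfied and !S drops from the rest; 1 of the 2^3 = 8 assignments to the other variables satisfy what remains.
With S = false, by the same count on the reduced clause set, 0 assignments work.
Total: 1 + 0 = 1.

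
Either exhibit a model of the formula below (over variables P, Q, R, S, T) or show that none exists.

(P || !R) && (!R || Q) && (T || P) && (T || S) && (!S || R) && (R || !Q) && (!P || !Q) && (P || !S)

Branch on P: set P = false.
(!R) alone gives R = false.
(T) alone gives T = true.
(!S) alone gives S = false.
(!Q) alone gives Q = false.
Every clause now holds.

P: false, Q: false, R: false, S: false, T: true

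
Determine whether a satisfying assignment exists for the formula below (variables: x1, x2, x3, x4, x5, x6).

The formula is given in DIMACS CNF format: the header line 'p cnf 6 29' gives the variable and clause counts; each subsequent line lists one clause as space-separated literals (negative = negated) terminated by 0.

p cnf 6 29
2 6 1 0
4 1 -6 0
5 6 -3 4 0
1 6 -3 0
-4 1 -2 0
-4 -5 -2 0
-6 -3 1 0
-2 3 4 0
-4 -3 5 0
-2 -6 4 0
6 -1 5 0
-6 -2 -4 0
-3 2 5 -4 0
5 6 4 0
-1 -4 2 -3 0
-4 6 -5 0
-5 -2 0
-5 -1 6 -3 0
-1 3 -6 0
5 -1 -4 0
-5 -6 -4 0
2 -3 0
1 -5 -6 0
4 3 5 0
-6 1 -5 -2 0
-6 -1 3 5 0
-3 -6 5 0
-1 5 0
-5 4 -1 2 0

Yes, satisfiable

Try x5 = False.
Unit clause (¬x1) forces x1 = False.
Try x2 = False.
Unit clause (x6) forces x6 = True.
Unit clause (x4) forces x4 = True.
Unit clause (¬x3) forces x3 = False.
Every clause now holds.
A satisfying assignment: x1: False; x2: False; x3: False; x4: True; x5: False; x6: True.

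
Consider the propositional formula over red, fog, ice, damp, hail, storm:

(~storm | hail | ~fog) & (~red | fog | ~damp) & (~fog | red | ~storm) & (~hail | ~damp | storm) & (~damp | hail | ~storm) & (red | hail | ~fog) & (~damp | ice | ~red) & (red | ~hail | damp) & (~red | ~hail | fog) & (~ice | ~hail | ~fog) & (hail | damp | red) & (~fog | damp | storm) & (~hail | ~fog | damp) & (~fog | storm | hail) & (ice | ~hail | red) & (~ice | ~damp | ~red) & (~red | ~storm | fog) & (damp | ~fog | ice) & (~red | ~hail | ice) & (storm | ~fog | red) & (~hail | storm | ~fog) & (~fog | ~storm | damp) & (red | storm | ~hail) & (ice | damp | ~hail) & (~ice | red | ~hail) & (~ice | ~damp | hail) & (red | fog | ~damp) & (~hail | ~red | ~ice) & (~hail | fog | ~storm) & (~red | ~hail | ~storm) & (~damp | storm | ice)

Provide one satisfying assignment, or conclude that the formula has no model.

Branch on storm: set storm = 0.
Branch on hail: set hail = 0.
The clause (~fog) is unit, so fog = 0.
Branch on red: set red = 1.
The clause (~damp) is unit, so damp = 0.
Every clause is now satisfied; ice is unconstrained.

red ↦ 1; fog ↦ 0; ice ↦ 0; damp ↦ 0; hail ↦ 0; storm ↦ 0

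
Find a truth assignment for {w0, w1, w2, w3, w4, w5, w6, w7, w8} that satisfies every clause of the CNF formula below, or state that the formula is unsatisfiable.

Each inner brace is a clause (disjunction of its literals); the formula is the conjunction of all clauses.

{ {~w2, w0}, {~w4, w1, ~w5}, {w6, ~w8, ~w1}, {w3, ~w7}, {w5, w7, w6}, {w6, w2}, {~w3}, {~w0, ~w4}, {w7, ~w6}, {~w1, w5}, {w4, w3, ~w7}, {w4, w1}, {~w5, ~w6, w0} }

w0=1, w1=1, w2=1, w3=0, w4=0, w5=1, w6=0, w7=0, w8=0

From the singleton clause (~w3), w3 = 0.
From the singleton clause (~w7), w7 = 0.
From the singleton clause (~w6), w6 = 0.
From the singleton clause (w5), w5 = 1.
From the singleton clause (w2), w2 = 1.
From the singleton clause (w0), w0 = 1.
From the singleton clause (~w4), w4 = 0.
From the singleton clause (w1), w1 = 1.
From the singleton clause (~w8), w8 = 0.
This assignment satisfies each clause.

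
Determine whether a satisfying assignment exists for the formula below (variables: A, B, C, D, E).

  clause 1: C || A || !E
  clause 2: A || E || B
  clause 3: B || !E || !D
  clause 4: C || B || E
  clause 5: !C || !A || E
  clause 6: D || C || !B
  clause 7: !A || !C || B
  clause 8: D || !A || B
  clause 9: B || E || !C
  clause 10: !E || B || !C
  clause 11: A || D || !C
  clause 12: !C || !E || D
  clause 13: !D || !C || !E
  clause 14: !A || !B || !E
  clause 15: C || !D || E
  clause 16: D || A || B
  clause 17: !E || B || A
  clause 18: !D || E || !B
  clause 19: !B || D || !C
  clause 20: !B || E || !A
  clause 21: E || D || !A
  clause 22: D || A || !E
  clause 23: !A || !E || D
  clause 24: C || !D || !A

No, unsatisfiable

Branch on C: set C = true.
Branch on A: set A = false.
(D) alone gives D = true.
(!E) alone gives E = false.
(B) alone gives B = true.
But (!B) is also a unit clause — contradiction.
Backtrack on A: now try A = true.
(E) alone gives E = true.
(B) alone gives B = true.
But (!B) is also a unit clause — contradiction.
Either choice for A ends in contradiction.
Backtrack on C: now try C = false.
Branch on A: set A = true.
(!D) alone gives D = false.
(!B) alone gives B = false.
But (B) is also a unit clause — contradiction.
Backtrack on A: now try A = false.
(!E) alone gives E = false.
(B) alone gives B = true.
(D) alone gives D = true.
But (!D) is also a unit clause — contradiction.
Either choice for A ends in contradiction.
Either choice for C ends in contradiction.
No assignment satisfies every clause.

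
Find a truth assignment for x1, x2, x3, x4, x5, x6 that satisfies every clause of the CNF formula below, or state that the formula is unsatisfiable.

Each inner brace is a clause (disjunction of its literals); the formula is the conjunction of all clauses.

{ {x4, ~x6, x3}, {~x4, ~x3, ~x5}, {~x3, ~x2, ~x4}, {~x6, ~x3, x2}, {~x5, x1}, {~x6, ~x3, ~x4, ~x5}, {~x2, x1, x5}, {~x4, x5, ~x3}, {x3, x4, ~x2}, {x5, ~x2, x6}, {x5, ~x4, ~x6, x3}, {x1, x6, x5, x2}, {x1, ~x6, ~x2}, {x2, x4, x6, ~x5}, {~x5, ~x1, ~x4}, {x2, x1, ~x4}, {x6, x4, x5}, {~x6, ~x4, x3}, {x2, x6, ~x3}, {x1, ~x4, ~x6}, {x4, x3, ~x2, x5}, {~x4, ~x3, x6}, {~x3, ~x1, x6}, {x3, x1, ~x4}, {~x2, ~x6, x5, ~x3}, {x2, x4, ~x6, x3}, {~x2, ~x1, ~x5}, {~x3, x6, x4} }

Case x5 = 0:
Case x2 = 0:
Case x6 = 0:
(x1) alone gives x1 = 1.
(x4) alone gives x4 = 1.
(~x3) alone gives x3 = 0.
All clauses are satisfied.

x1: 1; x2: 0; x3: 0; x4: 1; x5: 0; x6: 0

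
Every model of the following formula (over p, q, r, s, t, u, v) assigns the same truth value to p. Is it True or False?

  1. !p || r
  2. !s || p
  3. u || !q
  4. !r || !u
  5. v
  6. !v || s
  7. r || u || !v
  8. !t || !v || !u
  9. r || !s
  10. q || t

Suppose p = false.
Unit clause (!s) forces s = false.
Unit clause (v) forces v = true.
But (!v) is also a unit clause — contradiction.
So every satisfying assignment has p = True.

True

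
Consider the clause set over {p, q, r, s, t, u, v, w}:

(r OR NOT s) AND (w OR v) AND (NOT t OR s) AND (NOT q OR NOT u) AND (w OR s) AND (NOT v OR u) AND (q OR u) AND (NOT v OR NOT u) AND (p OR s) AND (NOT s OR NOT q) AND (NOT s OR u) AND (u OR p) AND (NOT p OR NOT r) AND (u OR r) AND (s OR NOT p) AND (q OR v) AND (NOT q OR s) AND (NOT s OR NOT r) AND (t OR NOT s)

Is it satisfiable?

No, unsatisfiable

Branch on r: set r = true.
The clause (NOT p) is unit, so p = false.
The clause (s) is unit, so s = true.
But (NOT s) is also a unit clause — contradiction.
Undo r and try r = false.
The clause (NOT s) is unit, so s = false.
The clause (NOT t) is unit, so t = false.
The clause (w) is unit, so w = true.
The clause (p) is unit, so p = true.
But (NOT p) is also a unit clause — contradiction.
Both values of r lead to a conflict.
No assignment satisfies every clause.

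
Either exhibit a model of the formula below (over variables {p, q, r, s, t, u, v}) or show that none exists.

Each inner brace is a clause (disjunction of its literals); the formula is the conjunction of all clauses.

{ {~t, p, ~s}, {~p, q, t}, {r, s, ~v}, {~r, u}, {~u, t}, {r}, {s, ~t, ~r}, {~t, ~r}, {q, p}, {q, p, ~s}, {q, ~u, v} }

UNSATISFIABLE

The clause (r) is unit, so r = 1.
The clause (u) is unit, so u = 1.
The clause (t) is unit, so t = 1.
But (~t) is also a unit clause — contradiction.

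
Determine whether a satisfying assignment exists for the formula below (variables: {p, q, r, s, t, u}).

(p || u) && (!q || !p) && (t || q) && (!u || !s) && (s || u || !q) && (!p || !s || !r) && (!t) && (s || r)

Yes, satisfiable

The clause (!t) is unit, so t = false.
The clause (q) is unit, so q = true.
The clause (!p) is unit, so p = false.
The clause (u) is unit, so u = true.
The clause (!s) is unit, so s = false.
The clause (r) is unit, so r = true.
This assignment satisfies each clause.
A satisfying assignment: p ↦ false,  q ↦ true,  r ↦ true,  s ↦ false,  t ↦ false,  u ↦ true.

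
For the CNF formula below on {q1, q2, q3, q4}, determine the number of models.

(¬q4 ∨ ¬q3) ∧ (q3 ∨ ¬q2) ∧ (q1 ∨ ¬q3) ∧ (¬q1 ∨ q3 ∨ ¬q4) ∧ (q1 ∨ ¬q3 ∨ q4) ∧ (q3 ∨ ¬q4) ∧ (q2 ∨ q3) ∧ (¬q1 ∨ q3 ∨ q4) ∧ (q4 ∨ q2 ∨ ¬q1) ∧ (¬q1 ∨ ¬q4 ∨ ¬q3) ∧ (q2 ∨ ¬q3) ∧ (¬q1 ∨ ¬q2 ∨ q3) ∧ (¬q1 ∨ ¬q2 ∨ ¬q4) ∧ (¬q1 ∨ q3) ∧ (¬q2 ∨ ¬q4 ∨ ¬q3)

1

There are 2^4 = 16 truth assignments over (q1, q2, q3, q4).
Split on q1. With q1 = True, the clauses containing q1 are satisfied and ¬q1 drops from the rest; 1 of the 2^3 = 8 assignments to the other variables satisfy what remains.
With q1 = False, by the same count on the reduced clause set, 0 assignments work.
(One model: q1=T, q2=T, q3=T, q4=F.)
Total: 1 + 0 = 1.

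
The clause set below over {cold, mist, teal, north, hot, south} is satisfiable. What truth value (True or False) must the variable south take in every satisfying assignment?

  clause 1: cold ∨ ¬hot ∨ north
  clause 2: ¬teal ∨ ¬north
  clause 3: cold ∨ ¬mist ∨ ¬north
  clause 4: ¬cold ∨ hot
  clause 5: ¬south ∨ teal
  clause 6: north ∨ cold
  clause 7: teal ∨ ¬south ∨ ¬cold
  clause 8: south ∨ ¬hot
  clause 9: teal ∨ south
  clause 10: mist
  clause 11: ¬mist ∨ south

True

Suppose south = False.
The clause (¬hot) is unit, so hot = False.
The clause (¬cold) is unit, so cold = False.
The clause (north) is unit, so north = True.
The clause (¬teal) is unit, so teal = False.
That conflicts with the unit clause (teal).
So every satisfying assignment has south = True.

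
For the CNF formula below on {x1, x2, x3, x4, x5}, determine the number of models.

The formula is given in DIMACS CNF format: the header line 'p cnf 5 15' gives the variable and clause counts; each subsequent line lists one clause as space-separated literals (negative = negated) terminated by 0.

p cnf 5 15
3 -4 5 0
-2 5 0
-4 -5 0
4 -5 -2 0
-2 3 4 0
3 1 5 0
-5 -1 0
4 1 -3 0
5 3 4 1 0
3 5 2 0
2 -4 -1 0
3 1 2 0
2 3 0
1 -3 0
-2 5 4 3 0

1

There are 2^5 = 32 truth assignments over (x1, x2, x3, x4, x5).
Split on x4. With x4 = True, the clauses containing x4 are satisfied and ¬x4 drops from the rest; 0 of the 2^4 = 16 assignments to the other variables satisfy what remains.
With x4 = False, by the same count on the reduced clause set, 1 assignment works.
Total: 0 + 1 = 1.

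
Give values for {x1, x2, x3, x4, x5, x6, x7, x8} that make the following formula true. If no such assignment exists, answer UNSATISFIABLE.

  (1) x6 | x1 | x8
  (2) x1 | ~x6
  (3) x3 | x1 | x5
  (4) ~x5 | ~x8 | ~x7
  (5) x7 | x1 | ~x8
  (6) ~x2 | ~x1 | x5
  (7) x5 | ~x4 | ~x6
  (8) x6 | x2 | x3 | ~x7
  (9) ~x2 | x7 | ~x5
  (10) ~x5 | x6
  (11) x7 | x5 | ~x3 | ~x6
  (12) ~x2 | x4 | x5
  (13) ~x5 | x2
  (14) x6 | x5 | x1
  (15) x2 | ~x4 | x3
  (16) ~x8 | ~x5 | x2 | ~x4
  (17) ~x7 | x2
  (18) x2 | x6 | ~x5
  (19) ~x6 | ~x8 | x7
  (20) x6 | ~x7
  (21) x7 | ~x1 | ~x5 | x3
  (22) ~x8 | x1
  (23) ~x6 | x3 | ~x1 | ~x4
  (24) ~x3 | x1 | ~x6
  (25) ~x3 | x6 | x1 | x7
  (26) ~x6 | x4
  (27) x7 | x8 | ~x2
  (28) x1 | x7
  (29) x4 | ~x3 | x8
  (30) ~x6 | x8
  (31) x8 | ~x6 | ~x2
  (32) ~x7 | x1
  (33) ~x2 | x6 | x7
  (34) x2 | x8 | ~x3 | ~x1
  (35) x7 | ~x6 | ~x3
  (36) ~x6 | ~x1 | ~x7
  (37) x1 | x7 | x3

x1 ↦ 1,  x2 ↦ 0,  x3 ↦ 1,  x4 ↦ 0,  x5 ↦ 0,  x6 ↦ 0,  x7 ↦ 0,  x8 ↦ 1

Suppose x1 = 1.
Suppose x2 = 0.
Unit clause (~x5) forces x5 = 0.
Unit clause (~x7) forces x7 = 0.
Suppose x4 = 0.
Unit clause (~x6) forces x6 = 0.
Suppose x3 = 1.
Unit clause (x8) forces x8 = 1.
Every clause now holds.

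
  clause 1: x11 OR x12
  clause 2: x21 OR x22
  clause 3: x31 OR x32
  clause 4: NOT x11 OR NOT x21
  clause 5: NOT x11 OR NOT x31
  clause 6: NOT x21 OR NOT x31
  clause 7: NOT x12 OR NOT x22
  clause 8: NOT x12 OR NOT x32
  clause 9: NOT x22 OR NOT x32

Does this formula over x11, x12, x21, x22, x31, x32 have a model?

Branch on x11: set x11 = true.
Unit clause (NOT x21) forces x21 = false.
Unit clause (x22) forces x22 = true.
Unit clause (NOT x31) forces x31 = false.
Unit clause (x32) forces x32 = true.
But (NOT x32) is also a unit clause — contradiction.
Backtrack on x11: now try x11 = false.
Unit clause (x12) forces x12 = true.
Unit clause (NOT x22) forces x22 = false.
Unit clause (x21) forces x21 = true.
Unit clause (NOT x31) forces x31 = false.
Unit clause (x32) forces x32 = true.
But (NOT x32) is also a unit clause — contradiction.
Either choice for x11 ends in contradiction.
No assignment satisfies every clause.

No, unsatisfiable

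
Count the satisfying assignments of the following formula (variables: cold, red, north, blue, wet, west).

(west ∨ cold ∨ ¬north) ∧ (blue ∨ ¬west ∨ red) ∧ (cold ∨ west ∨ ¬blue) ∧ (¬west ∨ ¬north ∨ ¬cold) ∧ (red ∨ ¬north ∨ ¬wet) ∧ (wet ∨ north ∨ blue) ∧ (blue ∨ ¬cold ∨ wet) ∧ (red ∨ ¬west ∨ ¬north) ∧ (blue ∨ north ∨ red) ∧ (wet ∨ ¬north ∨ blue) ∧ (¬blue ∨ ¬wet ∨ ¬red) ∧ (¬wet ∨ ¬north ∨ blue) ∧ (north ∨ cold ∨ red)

14

There are 2^6 = 64 truth assignments over (cold, red, north, blue, wet, west).
Split on red. With red = True, the clauses containing red are satisfied and ¬red drops from the rest; 9 of the 2^5 = 32 assignments to the other variables satisfy what remains.
With red = False, by the same count on the reduced clause set, 5 assignments work.
(One model: cold=F, red=T, north=F, blue=F, wet=T, west=F.)
Total: 9 + 5 = 14.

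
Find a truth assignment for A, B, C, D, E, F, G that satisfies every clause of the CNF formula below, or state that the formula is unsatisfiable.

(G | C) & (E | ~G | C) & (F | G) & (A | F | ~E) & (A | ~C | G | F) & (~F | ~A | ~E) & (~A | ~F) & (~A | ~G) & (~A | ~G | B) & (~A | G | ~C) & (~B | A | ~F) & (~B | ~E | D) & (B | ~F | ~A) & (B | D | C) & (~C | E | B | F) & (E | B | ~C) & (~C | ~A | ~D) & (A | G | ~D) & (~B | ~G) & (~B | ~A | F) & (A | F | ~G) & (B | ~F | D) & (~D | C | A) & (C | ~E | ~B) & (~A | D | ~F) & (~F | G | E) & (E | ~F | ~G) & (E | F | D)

Suppose G = 1.
From the singleton clause (~A), A = 0.
From the singleton clause (~B), B = 0.
From the singleton clause (F), F = 1.
From the singleton clause (D), D = 1.
From the singleton clause (C), C = 1.
From the singleton clause (E), E = 1.
All clauses are satisfied.

A=0, B=0, C=1, D=1, E=1, F=1, G=1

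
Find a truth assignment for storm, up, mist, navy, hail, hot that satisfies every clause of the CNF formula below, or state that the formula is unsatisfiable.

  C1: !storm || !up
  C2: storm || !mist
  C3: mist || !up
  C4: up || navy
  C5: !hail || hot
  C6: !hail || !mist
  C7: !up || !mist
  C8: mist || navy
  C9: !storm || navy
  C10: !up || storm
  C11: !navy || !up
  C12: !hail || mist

storm ↦ false,  up ↦ false,  mist ↦ false,  navy ↦ true,  hail ↦ false,  hot ↦ false

Case storm = false:
From the singleton clause (!mist), mist = false.
From the singleton clause (!up), up = false.
From the singleton clause (navy), navy = true.
From the singleton clause (!hail), hail = false.
No clause remains; hot is free.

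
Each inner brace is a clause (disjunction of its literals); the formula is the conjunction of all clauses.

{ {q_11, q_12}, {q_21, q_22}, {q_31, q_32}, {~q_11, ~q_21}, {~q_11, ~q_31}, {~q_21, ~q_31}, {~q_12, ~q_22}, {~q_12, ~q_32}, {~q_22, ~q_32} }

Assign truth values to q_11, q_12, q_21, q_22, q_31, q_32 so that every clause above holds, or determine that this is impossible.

Try q_11 = 1.
Unit clause (~q_21) forces q_21 = 0.
Unit clause (q_22) forces q_22 = 1.
Unit clause (~q_31) forces q_31 = 0.
Unit clause (q_32) forces q_32 = 1.
Now (~q_32) is unsatisfied and unit — conflict.
Backtrack on q_11: now try q_11 = 0.
Unit clause (q_12) forces q_12 = 1.
Unit clause (~q_22) forces q_22 = 0.
Unit clause (q_21) forces q_21 = 1.
Unit clause (~q_31) forces q_31 = 0.
Unit clause (q_32) forces q_32 = 1.
Now (~q_32) is unsatisfied and unit — conflict.
Neither q_11 = 1 nor q_11 = 0 works.

UNSATISFIABLE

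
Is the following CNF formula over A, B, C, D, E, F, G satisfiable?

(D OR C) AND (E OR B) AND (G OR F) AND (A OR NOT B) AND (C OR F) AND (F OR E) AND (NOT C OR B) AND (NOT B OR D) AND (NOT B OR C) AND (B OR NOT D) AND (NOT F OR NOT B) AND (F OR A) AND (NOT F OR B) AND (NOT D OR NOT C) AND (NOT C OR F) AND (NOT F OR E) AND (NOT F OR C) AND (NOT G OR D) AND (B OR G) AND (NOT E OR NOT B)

Unsatisfiable

Branch on D: set D = true.
Unit clause (B) forces B = true.
Unit clause (A) forces A = true.
Unit clause (C) forces C = true.
That conflicts with the unit clause (NOT C).
So D must be the other value — set D = false.
Unit clause (C) forces C = true.
Unit clause (B) forces B = true.
That conflicts with the unit clause (NOT B).
Both values of D lead to a conflict.
No assignment satisfies every clause.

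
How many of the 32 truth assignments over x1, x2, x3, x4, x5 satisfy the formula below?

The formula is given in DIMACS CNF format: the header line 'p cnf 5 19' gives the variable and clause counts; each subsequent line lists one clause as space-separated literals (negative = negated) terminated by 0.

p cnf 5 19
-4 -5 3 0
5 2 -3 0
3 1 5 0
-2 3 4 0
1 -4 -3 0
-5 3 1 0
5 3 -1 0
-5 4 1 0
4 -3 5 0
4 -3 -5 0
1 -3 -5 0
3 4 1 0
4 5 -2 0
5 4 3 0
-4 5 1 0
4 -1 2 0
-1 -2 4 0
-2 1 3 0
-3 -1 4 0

There are 2^5 = 32 truth assignments over (x1, x2, x3, x4, x5).
Split on x5. With x5 = True, the clauses containing x5 are satisfied and ¬x5 drops from the rest; 2 of the 2^4 = 16 assignments to the other variables satisfy what remains.
With x5 = False, by the same count on the reduced clause set, 1 assignment works.
(One model: x1=T, x2=F, x3=T, x4=T, x5=T.)
Total: 2 + 1 = 3.

3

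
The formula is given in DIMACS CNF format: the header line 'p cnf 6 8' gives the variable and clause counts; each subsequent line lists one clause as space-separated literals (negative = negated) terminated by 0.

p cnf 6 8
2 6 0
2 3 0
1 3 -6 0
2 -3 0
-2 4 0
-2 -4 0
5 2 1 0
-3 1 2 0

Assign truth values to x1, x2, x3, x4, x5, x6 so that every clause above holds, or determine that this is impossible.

UNSATISFIABLE

Try x2 = True.
From the singleton clause (x4), x4 = True.
Now (¬x4) is unsatisfied and unit — conflict.
So x2 must be the other value — set x2 = False.
From the singleton clause (x6), x6 = True.
From the singleton clause (x3), x3 = True.
Now (¬x3) is unsatisfied and unit — conflict.
Both values of x2 lead to a conflict.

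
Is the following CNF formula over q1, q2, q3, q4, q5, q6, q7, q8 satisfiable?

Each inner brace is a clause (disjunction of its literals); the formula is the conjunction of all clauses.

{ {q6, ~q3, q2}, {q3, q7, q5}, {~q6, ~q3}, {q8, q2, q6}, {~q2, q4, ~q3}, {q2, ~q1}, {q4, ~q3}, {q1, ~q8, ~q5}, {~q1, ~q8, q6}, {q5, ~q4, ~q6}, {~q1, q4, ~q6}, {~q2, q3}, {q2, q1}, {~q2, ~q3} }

Unsatisfiable

Case q6 = 0:
Case q3 = 0:
From the singleton clause (~q2), q2 = 0.
From the singleton clause (q8), q8 = 1.
From the singleton clause (~q1), q1 = 0.
Now (q1) is unsatisfied and unit — conflict.
Backtrack on q3: now try q3 = 1.
From the singleton clause (q2), q2 = 1.
Now (~q2) is unsatisfied and unit — conflict.
Both values of q3 lead to a conflict.
Backtrack on q6: now try q6 = 1.
From the singleton clause (~q3), q3 = 0.
From the singleton clause (~q2), q2 = 0.
From the singleton clause (~q1), q1 = 0.
Now (q1) is unsatisfied and unit — conflict.
Both values of q6 lead to a conflict.
No assignment satisfies every clause.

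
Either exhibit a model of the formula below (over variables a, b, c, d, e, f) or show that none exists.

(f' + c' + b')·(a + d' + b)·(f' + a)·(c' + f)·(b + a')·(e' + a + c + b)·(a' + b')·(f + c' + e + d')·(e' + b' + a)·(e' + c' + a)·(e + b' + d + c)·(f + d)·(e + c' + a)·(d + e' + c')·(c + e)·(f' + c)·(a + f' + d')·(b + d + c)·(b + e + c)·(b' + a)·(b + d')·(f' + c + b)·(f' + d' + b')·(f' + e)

UNSATISFIABLE

Suppose f = 0.
(c') alone gives c = 0.
(d) alone gives d = 1.
(e) alone gives e = 1.
(b) alone gives b = 1.
(a') alone gives a = 0.
That conflicts with the unit clause (a).
That branch fails; take f = 1 instead.
(a) alone gives a = 1.
(b) alone gives b = 1.
That conflicts with the unit clause (b').
Either choice for f ends in contradiction.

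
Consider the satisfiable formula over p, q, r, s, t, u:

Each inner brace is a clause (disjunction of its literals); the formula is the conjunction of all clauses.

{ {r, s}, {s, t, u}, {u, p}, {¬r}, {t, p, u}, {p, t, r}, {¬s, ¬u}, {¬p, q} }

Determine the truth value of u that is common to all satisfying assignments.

False

Suppose u = True.
The clause (¬r) is unit, so r = False.
The clause (s) is unit, so s = True.
Now (¬s) is unsatisfied and unit — conflict.
So every satisfying assignment has u = False.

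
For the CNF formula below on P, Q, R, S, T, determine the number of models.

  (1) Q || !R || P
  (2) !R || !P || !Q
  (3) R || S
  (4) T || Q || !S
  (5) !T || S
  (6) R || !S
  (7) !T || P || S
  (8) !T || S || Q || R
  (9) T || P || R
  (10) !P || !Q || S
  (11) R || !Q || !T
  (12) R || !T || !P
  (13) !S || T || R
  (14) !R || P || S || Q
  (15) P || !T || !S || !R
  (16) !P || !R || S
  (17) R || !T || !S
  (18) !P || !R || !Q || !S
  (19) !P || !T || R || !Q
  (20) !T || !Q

There are 2^5 = 32 truth assignments over (P, Q, R, S, T).
Split on S. With S = true, the clauses containing S are satisfied and !S drops from the rest; 2 of the 2^4 = 16 assignments to the other variables satisfy what remains.
With S = false, by the same count on the reduced clause set, 1 assignment works.
Total: 2 + 1 = 3.

3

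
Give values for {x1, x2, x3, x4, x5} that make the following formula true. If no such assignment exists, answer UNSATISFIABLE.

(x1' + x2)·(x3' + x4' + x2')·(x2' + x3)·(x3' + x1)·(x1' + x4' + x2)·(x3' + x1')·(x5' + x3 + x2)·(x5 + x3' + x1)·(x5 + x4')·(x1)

UNSATISFIABLE

Unit clause (x1) forces x1 = 1.
Unit clause (x2) forces x2 = 1.
Unit clause (x3) forces x3 = 1.
But (x3') is also a unit clause — contradiction.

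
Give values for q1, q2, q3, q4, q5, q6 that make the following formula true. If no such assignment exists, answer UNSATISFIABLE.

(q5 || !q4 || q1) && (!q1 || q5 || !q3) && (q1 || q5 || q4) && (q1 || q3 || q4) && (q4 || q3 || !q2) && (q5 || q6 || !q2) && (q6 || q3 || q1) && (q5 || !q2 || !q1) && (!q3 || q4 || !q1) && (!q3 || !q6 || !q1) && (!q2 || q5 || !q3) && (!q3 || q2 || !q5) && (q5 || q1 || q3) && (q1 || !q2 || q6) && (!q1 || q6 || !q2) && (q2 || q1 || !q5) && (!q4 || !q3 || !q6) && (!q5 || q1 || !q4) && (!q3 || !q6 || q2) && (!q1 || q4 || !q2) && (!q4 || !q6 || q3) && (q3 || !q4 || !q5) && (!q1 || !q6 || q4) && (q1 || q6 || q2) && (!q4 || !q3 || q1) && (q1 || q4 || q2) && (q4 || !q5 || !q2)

q1 ↦ true, q2 ↦ false, q3 ↦ false, q4 ↦ false, q5 ↦ true, q6 ↦ false

Branch on q5: set q5 = true.
Branch on q3: set q3 = false.
From the singleton clause (!q4), q4 = false.
From the singleton clause (q1), q1 = true.
From the singleton clause (!q2), q2 = false.
From the singleton clause (!q6), q6 = false.
This assignment satisfies each clause.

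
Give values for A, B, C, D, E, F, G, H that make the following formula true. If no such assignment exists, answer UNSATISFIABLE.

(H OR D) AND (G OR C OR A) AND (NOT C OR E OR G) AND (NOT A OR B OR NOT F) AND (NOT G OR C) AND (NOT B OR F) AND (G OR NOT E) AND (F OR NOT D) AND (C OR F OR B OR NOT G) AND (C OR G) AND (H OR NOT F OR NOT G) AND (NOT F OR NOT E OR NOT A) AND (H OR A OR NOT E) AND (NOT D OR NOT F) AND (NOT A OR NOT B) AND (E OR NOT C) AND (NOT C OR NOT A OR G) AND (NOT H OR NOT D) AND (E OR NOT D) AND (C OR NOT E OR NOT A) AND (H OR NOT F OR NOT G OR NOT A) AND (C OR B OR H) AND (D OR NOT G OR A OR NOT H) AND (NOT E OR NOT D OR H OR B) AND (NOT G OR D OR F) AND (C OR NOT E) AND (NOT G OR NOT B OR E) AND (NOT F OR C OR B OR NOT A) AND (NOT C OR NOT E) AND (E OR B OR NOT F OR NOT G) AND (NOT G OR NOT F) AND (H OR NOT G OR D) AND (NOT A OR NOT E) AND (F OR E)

UNSATISFIABLE

Case H = true:
From the singleton clause (NOT D), D = false.
Case G = false:
From the singleton clause (NOT E), E = false.
From the singleton clause (NOT C), C = false.
That conflicts with the unit clause (C).
Undo G and try G = true.
From the singleton clause (C), C = true.
From the singleton clause (E), E = true.
That conflicts with the unit clause (NOT E).
Neither G = true nor G = false works.
Undo H and try H = false.
From the singleton clause (D), D = true.
From the singleton clause (F), F = true.
That conflicts with the unit clause (NOT F).
Neither H = true nor H = false works.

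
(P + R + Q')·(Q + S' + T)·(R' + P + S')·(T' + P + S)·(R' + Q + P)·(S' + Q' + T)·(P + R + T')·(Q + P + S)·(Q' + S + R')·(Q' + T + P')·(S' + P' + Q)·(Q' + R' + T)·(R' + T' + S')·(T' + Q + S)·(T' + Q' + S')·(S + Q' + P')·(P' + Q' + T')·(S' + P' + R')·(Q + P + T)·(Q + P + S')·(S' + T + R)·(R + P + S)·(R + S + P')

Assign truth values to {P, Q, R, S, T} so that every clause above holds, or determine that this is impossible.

Branch on P: set P = 1.
Branch on Q: set Q = 0.
Unit clause (S') forces S = 0.
Unit clause (T') forces T = 0.
Unit clause (R) forces R = 1.
All clauses are satisfied.

P ↦ 1,  Q ↦ 0,  R ↦ 1,  S ↦ 0,  T ↦ 0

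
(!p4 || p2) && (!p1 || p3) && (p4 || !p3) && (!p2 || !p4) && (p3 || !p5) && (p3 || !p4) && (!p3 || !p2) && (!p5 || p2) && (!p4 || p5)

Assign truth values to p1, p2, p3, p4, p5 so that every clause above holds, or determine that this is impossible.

p1=false; p2=true; p3=false; p4=false; p5=false

Case p4 = false:
From the singleton clause (!p3), p3 = false.
From the singleton clause (!p1), p1 = false.
From the singleton clause (!p5), p5 = false.
No clause remains; p2 is free.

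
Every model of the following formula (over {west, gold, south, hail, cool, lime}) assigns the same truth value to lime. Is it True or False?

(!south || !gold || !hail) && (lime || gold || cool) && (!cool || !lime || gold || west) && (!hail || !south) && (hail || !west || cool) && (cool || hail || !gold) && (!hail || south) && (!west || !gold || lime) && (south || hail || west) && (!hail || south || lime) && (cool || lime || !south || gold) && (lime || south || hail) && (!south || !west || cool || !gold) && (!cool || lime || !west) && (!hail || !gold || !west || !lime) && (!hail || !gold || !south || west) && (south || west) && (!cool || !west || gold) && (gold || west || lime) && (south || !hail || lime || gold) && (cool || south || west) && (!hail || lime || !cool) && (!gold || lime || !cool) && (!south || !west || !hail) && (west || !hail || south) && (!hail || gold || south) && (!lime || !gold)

True

Suppose lime = false.
Case gold = true:
(!west) alone gives west = false.
(south) alone gives south = true.
(!hail) alone gives hail = false.
(cool) alone gives cool = true.
But (!cool) is also a unit clause — contradiction.
So gold must be the other value — set gold = false.
(cool) alone gives cool = true.
(!west) alone gives west = false.
But (west) is also a unit clause — contradiction.
Neither gold = true nor gold = false works.
So every satisfying assignment has lime = True.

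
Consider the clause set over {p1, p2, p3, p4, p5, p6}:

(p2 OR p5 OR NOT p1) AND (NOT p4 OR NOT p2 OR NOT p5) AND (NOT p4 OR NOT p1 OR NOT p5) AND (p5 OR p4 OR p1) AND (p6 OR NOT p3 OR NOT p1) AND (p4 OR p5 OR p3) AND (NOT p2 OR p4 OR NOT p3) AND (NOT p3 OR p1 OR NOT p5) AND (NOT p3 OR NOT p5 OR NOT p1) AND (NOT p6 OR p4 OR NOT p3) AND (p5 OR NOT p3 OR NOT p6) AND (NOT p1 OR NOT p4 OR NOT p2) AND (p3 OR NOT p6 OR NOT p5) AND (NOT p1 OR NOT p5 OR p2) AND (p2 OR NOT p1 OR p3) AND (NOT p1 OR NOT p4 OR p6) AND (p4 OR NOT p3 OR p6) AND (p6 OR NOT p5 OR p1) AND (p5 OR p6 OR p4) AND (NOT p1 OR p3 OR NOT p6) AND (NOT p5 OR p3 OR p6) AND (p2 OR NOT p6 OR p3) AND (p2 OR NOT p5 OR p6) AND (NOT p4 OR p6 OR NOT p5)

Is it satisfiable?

Yes

Branch on p2: set p2 = true.
Branch on p4: set p4 = true.
The clause (NOT p5) is unit, so p5 = false.
The clause (NOT p1) is unit, so p1 = false.
Branch on p3: set p3 = true.
The clause (NOT p6) is unit, so p6 = false.
All clauses are satisfied.
A satisfying assignment: p1=false; p2=true; p3=true; p4=true; p5=false; p6=false.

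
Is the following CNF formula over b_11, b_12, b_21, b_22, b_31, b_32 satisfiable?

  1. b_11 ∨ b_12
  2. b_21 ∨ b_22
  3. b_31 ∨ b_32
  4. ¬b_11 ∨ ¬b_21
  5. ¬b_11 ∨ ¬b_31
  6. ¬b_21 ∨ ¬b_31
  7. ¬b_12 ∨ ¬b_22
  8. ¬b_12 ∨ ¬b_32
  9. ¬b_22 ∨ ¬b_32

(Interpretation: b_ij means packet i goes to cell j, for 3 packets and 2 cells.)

Branch on b_11: set b_11 = True.
The clause (¬b_21) is unit, so b_21 = False.
The clause (b_22) is unit, so b_22 = True.
The clause (¬b_31) is unit, so b_31 = False.
The clause (b_32) is unit, so b_32 = True.
But (¬b_32) is also a unit clause — contradiction.
So b_11 must be the other value — set b_11 = False.
The clause (b_12) is unit, so b_12 = True.
The clause (¬b_22) is unit, so b_22 = False.
The clause (b_21) is unit, so b_21 = True.
The clause (¬b_31) is unit, so b_31 = False.
The clause (b_32) is unit, so b_32 = True.
But (¬b_32) is also a unit clause — contradiction.
Neither b_11 = True nor b_11 = False works.
No assignment satisfies every clause.

No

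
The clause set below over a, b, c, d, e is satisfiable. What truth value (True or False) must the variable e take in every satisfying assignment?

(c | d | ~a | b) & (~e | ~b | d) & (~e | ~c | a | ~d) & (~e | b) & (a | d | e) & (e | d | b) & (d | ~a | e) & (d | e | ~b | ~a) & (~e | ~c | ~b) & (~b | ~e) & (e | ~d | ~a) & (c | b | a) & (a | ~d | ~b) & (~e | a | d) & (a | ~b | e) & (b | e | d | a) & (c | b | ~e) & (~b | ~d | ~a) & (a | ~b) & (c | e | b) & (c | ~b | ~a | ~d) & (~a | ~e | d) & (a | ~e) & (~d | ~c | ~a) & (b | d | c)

False

Suppose e = 1.
Unit clause (b) forces b = 1.
Now (~b) is unsatisfied and unit — conflict.
So every satisfying assignment has e = False.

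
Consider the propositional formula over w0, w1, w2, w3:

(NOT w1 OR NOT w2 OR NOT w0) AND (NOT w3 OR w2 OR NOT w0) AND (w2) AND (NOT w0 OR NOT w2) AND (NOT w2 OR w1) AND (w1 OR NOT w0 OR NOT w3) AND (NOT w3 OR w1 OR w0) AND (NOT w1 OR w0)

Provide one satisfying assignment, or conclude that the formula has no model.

UNSATISFIABLE

(w2) alone gives w2 = true.
(NOT w0) alone gives w0 = false.
(w1) alone gives w1 = true.
That conflicts with the unit clause (NOT w1).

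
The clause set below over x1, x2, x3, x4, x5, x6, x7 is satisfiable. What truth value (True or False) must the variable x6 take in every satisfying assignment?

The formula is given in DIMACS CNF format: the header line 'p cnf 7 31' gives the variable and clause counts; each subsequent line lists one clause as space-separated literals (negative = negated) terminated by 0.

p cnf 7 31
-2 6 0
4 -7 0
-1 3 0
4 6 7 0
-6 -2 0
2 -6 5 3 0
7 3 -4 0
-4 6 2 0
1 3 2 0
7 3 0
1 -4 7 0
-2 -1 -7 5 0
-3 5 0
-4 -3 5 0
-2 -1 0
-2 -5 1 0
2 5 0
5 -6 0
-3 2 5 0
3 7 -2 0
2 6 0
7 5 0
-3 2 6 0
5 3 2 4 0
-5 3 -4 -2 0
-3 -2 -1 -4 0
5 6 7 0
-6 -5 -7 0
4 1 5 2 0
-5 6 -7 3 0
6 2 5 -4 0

True

Suppose x6 = False.
The clause (¬x2) is unit, so x2 = False.
That conflicts with the unit clause (x2).
So every satisfying assignment has x6 = True.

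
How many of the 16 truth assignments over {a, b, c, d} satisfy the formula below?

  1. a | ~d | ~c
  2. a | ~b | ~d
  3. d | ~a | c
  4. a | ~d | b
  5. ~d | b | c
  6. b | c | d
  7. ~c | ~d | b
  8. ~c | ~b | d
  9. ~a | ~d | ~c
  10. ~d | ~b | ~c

There are 2^4 = 16 truth assignments over (a, b, c, d).
Split on b. With b = 1, the clauses containing b are satisfied and ~b drops from the rest; 2 of the 2^3 = 8 assignments to the other variables satisfy what remains.
With b = 0, by the same count on the reduced clause set, 2 assignments work.
(One model: a=F, b=F, c=T, d=F.)
Total: 2 + 2 = 4.

4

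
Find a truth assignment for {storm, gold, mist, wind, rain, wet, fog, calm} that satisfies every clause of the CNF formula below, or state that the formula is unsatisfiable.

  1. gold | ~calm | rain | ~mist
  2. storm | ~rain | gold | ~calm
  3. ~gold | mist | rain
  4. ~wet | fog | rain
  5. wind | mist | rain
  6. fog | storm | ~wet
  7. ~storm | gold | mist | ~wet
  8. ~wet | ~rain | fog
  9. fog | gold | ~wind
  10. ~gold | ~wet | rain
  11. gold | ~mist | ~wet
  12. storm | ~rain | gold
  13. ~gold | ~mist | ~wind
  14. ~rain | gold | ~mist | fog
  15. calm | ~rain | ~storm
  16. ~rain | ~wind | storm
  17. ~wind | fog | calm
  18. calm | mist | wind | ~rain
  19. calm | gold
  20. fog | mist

Case calm = 1:
Case fog = 1:
Case gold = 0:
Case rain = 1:
Unit clause (storm) forces storm = 1.
Case mist = 1:
Unit clause (~wet) forces wet = 0.
Every clause is now satisfied; wind is unconstrained.

storm=1; gold=0; mist=1; wind=1; rain=1; wet=0; fog=1; calm=1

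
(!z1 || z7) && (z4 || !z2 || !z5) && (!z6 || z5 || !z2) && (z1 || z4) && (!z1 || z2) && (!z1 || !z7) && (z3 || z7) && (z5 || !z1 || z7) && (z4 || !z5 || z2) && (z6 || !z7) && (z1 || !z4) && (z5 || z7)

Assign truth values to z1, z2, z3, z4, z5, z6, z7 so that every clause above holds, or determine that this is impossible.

UNSATISFIABLE

Case z1 = false:
The clause (z4) is unit, so z4 = true.
Now (!z4) is unsatisfied and unit — conflict.
That branch fails; take z1 = true instead.
The clause (z7) is unit, so z7 = true.
Now (!z7) is unsatisfied and unit — conflict.
Both values of z1 lead to a conflict.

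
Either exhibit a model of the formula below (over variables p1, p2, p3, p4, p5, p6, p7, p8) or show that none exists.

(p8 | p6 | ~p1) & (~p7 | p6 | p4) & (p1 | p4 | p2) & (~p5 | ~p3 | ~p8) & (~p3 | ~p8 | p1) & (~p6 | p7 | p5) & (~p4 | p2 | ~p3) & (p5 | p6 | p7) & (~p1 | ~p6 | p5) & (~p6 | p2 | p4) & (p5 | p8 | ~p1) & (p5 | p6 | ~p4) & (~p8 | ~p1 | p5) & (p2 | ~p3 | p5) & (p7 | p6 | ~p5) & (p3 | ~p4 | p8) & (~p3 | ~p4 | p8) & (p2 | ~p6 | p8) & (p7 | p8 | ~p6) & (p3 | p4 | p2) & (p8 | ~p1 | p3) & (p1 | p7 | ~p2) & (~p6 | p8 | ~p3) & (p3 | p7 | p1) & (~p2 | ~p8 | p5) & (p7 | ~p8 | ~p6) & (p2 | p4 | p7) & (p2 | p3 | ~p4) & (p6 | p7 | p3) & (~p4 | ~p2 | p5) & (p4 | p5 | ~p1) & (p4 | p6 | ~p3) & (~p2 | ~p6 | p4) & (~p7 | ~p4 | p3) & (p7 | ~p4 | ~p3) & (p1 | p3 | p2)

UNSATISFIABLE

Try p8 = 1.
Try p5 = 0.
From the singleton clause (~p1), p1 = 0.
From the singleton clause (~p3), p3 = 0.
From the singleton clause (p7), p7 = 1.
From the singleton clause (~p2), p2 = 0.
That conflicts with the unit clause (p2).
Backtrack on p5: now try p5 = 1.
From the singleton clause (~p3), p3 = 0.
Try p7 = 1.
From the singleton clause (~p4), p4 = 0.
From the singleton clause (p6), p6 = 1.
From the singleton clause (p2), p2 = 1.
That conflicts with the unit clause (~p2).
Backtrack on p7: now try p7 = 0.
From the singleton clause (p6), p6 = 1.
That conflicts with the unit clause (~p6).
Either choice for p7 ends in contradiction.
Either choice for p5 ends in contradiction.
Backtrack on p8: now try p8 = 0.
Try p6 = 1.
From the singleton clause (p2), p2 = 1.
From the singleton clause (p7), p7 = 1.
From the singleton clause (~p3), p3 = 0.
From the singleton clause (~p4), p4 = 0.
That conflicts with the unit clause (p4).
Backtrack on p6: now try p6 = 0.
From the singleton clause (~p1), p1 = 0.
Try p7 = 0.
From the singleton clause (p5), p5 = 1.
That conflicts with the unit clause (~p5).
Backtrack on p7: now try p7 = 1.
From the singleton clause (p4), p4 = 1.
From the singleton clause (p5), p5 = 1.
From the singleton clause (p3), p3 = 1.
That conflicts with the unit clause (~p3).
Either choice for p7 ends in contradiction.
Either choice for p6 ends in contradiction.
Either choice for p8 ends in contradiction.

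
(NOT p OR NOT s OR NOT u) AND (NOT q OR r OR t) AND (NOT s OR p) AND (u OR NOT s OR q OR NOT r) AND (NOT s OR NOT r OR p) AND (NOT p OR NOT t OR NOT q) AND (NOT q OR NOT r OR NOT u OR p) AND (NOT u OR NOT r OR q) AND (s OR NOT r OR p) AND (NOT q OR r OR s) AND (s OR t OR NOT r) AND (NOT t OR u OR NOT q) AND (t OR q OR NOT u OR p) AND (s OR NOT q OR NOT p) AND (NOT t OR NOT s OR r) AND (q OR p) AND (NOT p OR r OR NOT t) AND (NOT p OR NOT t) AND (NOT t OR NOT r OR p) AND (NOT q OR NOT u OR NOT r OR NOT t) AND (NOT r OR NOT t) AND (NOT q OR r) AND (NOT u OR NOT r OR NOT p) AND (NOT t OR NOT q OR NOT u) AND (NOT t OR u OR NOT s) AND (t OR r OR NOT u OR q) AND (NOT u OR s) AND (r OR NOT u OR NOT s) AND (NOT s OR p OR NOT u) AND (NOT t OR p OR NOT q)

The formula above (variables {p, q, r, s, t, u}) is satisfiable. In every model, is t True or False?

False

Suppose t = true.
The clause (NOT p) is unit, so p = false.
The clause (NOT s) is unit, so s = false.
The clause (NOT r) is unit, so r = false.
The clause (NOT q) is unit, so q = false.
That conflicts with the unit clause (q).
So every satisfying assignment has t = False.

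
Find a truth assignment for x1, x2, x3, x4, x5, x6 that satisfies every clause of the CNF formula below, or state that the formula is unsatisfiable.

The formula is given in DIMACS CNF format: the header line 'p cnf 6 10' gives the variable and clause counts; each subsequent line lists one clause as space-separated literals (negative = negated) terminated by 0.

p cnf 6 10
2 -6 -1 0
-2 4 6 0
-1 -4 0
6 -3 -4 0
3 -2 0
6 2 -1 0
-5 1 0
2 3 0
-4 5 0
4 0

(x4) alone gives x4 = True.
(¬x1) alone gives x1 = False.
(¬x5) alone gives x5 = False.
Now (x5) is unsatisfied and unit — conflict.

UNSATISFIABLE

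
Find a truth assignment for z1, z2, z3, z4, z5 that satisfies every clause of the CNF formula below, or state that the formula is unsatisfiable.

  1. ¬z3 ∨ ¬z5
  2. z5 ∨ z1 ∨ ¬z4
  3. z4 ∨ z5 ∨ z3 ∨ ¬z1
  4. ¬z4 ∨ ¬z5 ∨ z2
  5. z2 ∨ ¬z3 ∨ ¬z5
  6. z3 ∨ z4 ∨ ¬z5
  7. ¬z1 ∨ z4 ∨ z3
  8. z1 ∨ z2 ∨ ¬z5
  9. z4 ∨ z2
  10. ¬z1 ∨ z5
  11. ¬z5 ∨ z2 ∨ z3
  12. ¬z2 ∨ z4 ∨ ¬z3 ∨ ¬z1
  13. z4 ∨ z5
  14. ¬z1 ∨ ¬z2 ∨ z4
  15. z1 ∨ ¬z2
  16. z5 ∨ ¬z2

z1=True; z2=True; z3=False; z4=True; z5=True

Try z3 = False.
Try z4 = True.
Try z5 = True.
From the singleton clause (z2), z2 = True.
From the singleton clause (z1), z1 = True.
All clauses are satisfied.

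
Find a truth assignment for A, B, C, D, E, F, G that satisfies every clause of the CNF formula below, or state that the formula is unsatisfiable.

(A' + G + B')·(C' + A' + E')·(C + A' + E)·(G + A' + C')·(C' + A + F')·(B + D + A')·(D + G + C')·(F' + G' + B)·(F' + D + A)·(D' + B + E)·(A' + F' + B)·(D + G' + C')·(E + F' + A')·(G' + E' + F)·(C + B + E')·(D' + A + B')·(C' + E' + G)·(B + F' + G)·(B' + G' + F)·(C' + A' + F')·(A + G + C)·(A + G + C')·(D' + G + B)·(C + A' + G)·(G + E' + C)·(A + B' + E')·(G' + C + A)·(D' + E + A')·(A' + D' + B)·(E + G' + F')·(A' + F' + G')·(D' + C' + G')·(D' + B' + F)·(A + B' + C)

UNSATISFIABLE

Try A = 0.
Try C = 0.
(G) alone gives G = 1.
Now (G') is unsatisfied and unit — conflict.
So C must be the other value — set C = 1.
(F') alone gives F = 0.
(G) alone gives G = 1.
(D) alone gives D = 1.
Now (D') is unsatisfied and unit — conflict.
Either choice for C ends in contradiction.
So A must be the other value — set A = 1.
Try G = 1.
(F') alone gives F = 0.
(E') alone gives E = 0.
(C) alone gives C = 1.
(D) alone gives D = 1.
Now (D') is unsatisfied and unit — conflict.
So G must be the other value — set G = 0.
(B') alone gives B = 0.
(C') alone gives C = 0.
Now (C) is unsatisfied and unit — conflict.
Either choice for G ends in contradiction.
Either choice for A ends in contradiction.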